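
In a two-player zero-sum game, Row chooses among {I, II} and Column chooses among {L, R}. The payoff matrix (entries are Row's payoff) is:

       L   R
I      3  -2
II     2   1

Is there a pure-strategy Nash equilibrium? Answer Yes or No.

Row minima: I → -2, II → 1; maximin = 1.
Column maxima: L → 3, R → 1; minimax = 1.
maximin = minimax = 1, so a saddle point exists.

Yes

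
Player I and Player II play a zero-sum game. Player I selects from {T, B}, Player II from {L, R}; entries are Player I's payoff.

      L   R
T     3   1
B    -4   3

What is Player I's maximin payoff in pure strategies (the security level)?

Row minima: T → 1, B → -4.
The best of these is 1.

1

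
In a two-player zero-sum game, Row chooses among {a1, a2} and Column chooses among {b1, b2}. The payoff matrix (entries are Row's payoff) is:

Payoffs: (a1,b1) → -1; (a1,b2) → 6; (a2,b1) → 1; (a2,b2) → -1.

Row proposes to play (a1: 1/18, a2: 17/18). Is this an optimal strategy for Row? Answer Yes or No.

Against b1 this mix gives (1/18)·(-1) + (17/18)·1 = 8/9.
Against b2 this mix gives (1/18)·6 + (17/18)·(-1) = -11/18.
Column will play b2, holding Row to -11/18. Shifting weight toward the row that does better against b2 would raise this floor (the equalizing mix achieves 5/9 against both b2 and b1), so the proposed strategy is not optimal.

No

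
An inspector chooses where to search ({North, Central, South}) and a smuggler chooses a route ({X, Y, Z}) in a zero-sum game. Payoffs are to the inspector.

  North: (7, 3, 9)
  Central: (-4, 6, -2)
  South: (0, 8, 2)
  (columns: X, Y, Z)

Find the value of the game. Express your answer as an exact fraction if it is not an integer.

14/3

Row minima: North → 3, Central → -4, South → 0; maximin = 3.
Column maxima: X → 7, Y → 8, Z → 9; minimax = 7.
3 ≠ 7, so there is no saddle point; optimal play is mixed.
Central is strictly dominated by South, so the inspector never plays it.
Z is strictly dominated by X (it gives the inspector strictly more in every row), so the smuggler never plays it.
On the remaining 2×2 (North, South vs X, Y):
Let the inspector play North with probability p. Expected payoff against X: 7p + 0(1−p) = 7p; against Y: 3p + 8(1−p) = −5p + 8.
Setting these equal: 7p = −5p + 8 ⇒ 12p = 8 ⇒ p = 2/3, and the value is (7)·(2/3) = 14/3.
For the smuggler: with q = P(X), equating North's and South's payoffs gives 4q + 3 = −8q + 8 ⇒ q = 5/12.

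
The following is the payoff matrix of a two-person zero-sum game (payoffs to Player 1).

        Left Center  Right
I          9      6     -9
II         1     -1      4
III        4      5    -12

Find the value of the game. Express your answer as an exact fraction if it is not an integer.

Row minima: I → -9, II → -1, III → -12; maximin = -1.
Column maxima: Left → 9, Center → 6, Right → 4; minimax = 4.
-1 ≠ 4, so there is no saddle point; optimal play is mixed.
III is strictly dominated by I, so Player 1 never plays it.
With III eliminated, Left is strictly dominated by Center (it gives Player 1 strictly more in every remaining row), so Player 2 never plays it.
On the remaining 2×2 (I, II vs Center, Right):
Let Player 1 play I with probability p. Expected payoff against Center: 6p + (-1)(1−p) = 7p − 1; against Right: (-9)p + 4(1−p) = −13p + 4.
Setting these equal: 7p − 1 = −13p + 4 ⇒ 20p = 5 ⇒ p = 1/4, and the value is (7)·(1/4) − 1 = 3/4.
For Player 2: with q = P(Center), equating I's and II's payoffs gives 15q − 9 = −5q + 4 ⇒ q = 13/20.

3/4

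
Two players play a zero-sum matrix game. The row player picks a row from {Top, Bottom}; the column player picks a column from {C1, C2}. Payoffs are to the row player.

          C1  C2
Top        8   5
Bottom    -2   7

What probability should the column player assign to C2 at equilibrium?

Row minima: Top → 5, Bottom → -2; maximin = 5.
Column maxima: C1 → 8, C2 → 7; minimax = 7.
5 ≠ 7, so there is no saddle point; optimal play is mixed.
Let the row player play Top with probability p. Expected payoff against C1: 8p + (-2)(1−p) = 10p − 2; against C2: 5p + 7(1−p) = −2p + 7.
Setting these equal: 10p − 2 = −2p + 7 ⇒ 12p = 9 ⇒ p = 3/4, and the value is (10)·(3/4) − 2 = 11/2.
For the column player: with q = P(C1), equating Top's and Bottom's payoffs gives 3q + 5 = −9q + 7 ⇒ q = 1/6.

5/6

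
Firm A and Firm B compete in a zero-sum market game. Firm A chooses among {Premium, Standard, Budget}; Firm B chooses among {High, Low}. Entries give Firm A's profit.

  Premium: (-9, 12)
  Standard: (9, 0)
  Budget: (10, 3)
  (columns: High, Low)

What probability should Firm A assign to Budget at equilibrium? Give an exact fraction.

Row minima: Premium → -9, Standard → 0, Budget → 3; maximin = 3.
Column maxima: High → 10, Low → 12; minimax = 10.
3 ≠ 10, so there is no saddle point; optimal play is mixed.
Standard is strictly dominated by Budget, so Firm A never plays it.
On the remaining 2×2 (Premium, Budget vs High, Low):
Let Firm A play Premium with probability p. Expected payoff against High: (-9)p + 10(1−p) = −19p + 10; against Low: 12p + 3(1−p) = 9p + 3.
Setting these equal: −19p + 10 = 9p + 3 ⇒ −28p = -7 ⇒ p = 1/4, and the value is (-19)·(1/4) + 10 = 21/4.
For Firm B: with q = P(High), equating Premium's and Budget's payoffs gives −21q + 12 = 7q + 3 ⇒ q = 9/28.

3/4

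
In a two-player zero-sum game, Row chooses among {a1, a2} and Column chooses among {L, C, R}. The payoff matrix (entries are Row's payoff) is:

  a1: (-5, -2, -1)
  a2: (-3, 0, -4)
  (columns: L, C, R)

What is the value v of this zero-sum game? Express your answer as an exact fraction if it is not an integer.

Row minima: a1 → -5, a2 → -4; maximin = -4.
Column maxima: L → -3, C → 0, R → -1; minimax = -3.
-4 ≠ -3, so there is no saddle point; optimal play is mixed.
C is strictly dominated by L (it gives Row strictly more in every row), so Column never plays it.
On the remaining 2×2 (a1, a2 vs L, R):
Let Row play a1 with probability p. Expected payoff against L: (-5)p + (-3)(1−p) = −2p − 3; against R: (-1)p + (-4)(1−p) = 3p − 4.
Setting these equal: −2p − 3 = 3p − 4 ⇒ −5p = -1 ⇒ p = 1/5, and the value is (-2)·(1/5) − 3 = -17/5.
For Column: with q = P(L), equating a1's and a2's payoffs gives −4q − 1 = q − 4 ⇒ q = 3/5.

-17/5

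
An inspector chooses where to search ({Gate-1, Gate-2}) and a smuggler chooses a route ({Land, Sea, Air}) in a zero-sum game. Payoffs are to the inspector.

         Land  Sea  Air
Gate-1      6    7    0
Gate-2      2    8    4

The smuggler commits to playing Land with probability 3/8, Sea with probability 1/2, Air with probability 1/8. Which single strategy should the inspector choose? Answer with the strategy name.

Expected payoff of Gate-1: (3/8)·6 + (1/2)·7 + (1/8)·0 = 23/4.
Expected payoff of Gate-2: (3/8)·2 + (1/2)·8 + (1/8)·4 = 21/4.
The largest is 23/4, so the inspector's best response is Gate-1.

Gate-1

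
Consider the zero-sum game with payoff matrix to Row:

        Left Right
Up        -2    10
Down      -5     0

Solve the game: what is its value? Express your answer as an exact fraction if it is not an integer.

Row minima: Up → -2, Down → -5; maximin = -2.
Column maxima: Left → -2, Right → 10; minimax = -2.
Since maximin = minimax = -2, there is a saddle point and the value is -2.

-2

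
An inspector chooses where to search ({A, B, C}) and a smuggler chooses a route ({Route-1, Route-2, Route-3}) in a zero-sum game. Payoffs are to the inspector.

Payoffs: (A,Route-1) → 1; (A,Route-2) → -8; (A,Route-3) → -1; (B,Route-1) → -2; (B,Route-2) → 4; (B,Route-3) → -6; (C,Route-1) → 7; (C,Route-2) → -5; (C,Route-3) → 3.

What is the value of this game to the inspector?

-1

Row minima: A → -8, B → -6, C → -5; maximin = -5.
Column maxima: Route-1 → 7, Route-2 → 4, Route-3 → 3; minimax = 3.
-5 ≠ 3, so there is no saddle point; optimal play is mixed.
A is strictly dominated by C, so the inspector never plays it.
Route-1 is strictly dominated by Route-3 (it gives the inspector strictly more in every row), so the smuggler never plays it.
On the remaining 2×2 (B, C vs Route-2, Route-3):
Let the inspector play B with probability p. Expected payoff against Route-2: 4p + (-5)(1−p) = 9p − 5; against Route-3: (-6)p + 3(1−p) = −9p + 3.
Setting these equal: 9p − 5 = −9p + 3 ⇒ 18p = 8 ⇒ p = 4/9, and the value is (9)·(4/9) − 5 = -1.
For the smuggler: with q = P(Route-2), equating B's and C's payoffs gives 10q − 6 = −8q + 3 ⇒ q = 1/2.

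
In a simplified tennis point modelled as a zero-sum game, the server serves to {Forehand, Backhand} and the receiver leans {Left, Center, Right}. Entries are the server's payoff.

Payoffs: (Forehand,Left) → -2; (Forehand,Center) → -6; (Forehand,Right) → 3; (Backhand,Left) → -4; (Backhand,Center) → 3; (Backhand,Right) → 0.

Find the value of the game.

Row minima: Forehand → -6, Backhand → -4; maximin = -4.
Column maxima: Left → -2, Center → 3, Right → 3; minimax = -2.
-4 ≠ -2, so there is no saddle point; optimal play is mixed.
Right is strictly dominated by Left (it gives the server strictly more in every row), so the receiver never plays it.
On the remaining 2×2 (Forehand, Backhand vs Left, Center):
Let the server play Forehand with probability p. Expected payoff against Left: (-2)p + (-4)(1−p) = 2p − 4; against Center: (-6)p + 3(1−p) = −9p + 3.
Setting these equal: 2p − 4 = −9p + 3 ⇒ 11p = 7 ⇒ p = 7/11, and the value is (2)·(7/11) − 4 = -30/11.
For the receiver: with q = P(Left), equating Forehand's and Backhand's payoffs gives 4q − 6 = −7q + 3 ⇒ q = 9/11.

-30/11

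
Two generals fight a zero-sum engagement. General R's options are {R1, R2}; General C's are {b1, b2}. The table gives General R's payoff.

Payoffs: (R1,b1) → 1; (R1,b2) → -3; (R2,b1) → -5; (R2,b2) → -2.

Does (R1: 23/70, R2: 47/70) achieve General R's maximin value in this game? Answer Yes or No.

Against b1 this mix gives (23/70)·1 + (47/70)·(-5) = -106/35.
Against b2 this mix gives (23/70)·(-3) + (47/70)·(-2) = -163/70.
General C will play b1, holding General R to -106/35. Shifting weight toward the row that does better against b1 would raise this floor (the equalizing mix achieves -17/7 against both b1 and b2), so the proposed strategy is not optimal.

No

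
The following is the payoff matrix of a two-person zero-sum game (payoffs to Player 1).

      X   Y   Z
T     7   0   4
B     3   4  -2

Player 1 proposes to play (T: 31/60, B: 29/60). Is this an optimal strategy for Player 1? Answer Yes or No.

No

Against X this mix gives (31/60)·7 + (29/60)·3 = 76/15.
Against Y this mix gives (31/60)·0 + (29/60)·4 = 29/15.
Against Z this mix gives (31/60)·4 + (29/60)·(-2) = 11/10.
Player 2 will play Z, holding Player 1 to 11/10. Shifting weight toward the row that does better against Z would raise this floor (the equalizing mix achieves 8/5 against both Z and Y), so the proposed strategy is not optimal.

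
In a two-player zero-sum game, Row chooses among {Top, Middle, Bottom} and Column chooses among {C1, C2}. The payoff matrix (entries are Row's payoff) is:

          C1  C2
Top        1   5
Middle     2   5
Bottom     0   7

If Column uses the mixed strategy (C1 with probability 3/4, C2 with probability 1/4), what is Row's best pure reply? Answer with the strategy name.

Expected payoff of Top: (3/4)·1 + (1/4)·5 = 2.
Expected payoff of Middle: (3/4)·2 + (1/4)·5 = 11/4.
Expected payoff of Bottom: (3/4)·0 + (1/4)·7 = 7/4.
The largest is 11/4, so Row's best response is Middle.

Middle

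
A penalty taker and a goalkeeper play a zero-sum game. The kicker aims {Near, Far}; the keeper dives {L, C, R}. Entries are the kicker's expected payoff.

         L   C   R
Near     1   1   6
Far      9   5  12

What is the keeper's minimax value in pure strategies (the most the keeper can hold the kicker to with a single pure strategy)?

Column maxima: L → 9, C → 5, R → 12.
The smallest of these is 5.

5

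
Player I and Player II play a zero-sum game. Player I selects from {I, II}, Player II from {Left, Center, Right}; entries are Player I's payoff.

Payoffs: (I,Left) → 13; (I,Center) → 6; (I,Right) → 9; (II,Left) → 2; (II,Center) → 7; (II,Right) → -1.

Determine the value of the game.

69/11

Row minima: I → 6, II → -1; maximin = 6.
Column maxima: Left → 13, Center → 7, Right → 9; minimax = 7.
6 ≠ 7, so there is no saddle point; optimal play is mixed.
Left is strictly dominated by Right (it gives Player I strictly more in every row), so Player II never plays it.
On the remaining 2×2 (I, II vs Center, Right):
Let Player I play I with probability p. Expected payoff against Center: 6p + 7(1−p) = −p + 7; against Right: 9p + (-1)(1−p) = 10p − 1.
Setting these equal: −p + 7 = 10p − 1 ⇒ −11p = -8 ⇒ p = 8/11, and the value is (-1)·(8/11) + 7 = 69/11.
For Player II: with q = P(Center), equating I's and II's payoffs gives −3q + 9 = 8q − 1 ⇒ q = 10/11.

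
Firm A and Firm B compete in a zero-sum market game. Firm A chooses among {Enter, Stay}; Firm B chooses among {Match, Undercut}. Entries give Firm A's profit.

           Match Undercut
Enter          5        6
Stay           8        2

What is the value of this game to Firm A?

38/7

Row minima: Enter → 5, Stay → 2; maximin = 5.
Column maxima: Match → 8, Undercut → 6; minimax = 6.
5 ≠ 6, so there is no saddle point; optimal play is mixed.
Let Firm A play Enter with probability p. Expected payoff against Match: 5p + 8(1−p) = −3p + 8; against Undercut: 6p + 2(1−p) = 4p + 2.
Setting these equal: −3p + 8 = 4p + 2 ⇒ −7p = -6 ⇒ p = 6/7, and the value is (-3)·(6/7) + 8 = 38/7.
For Firm B: with q = P(Match), equating Enter's and Stay's payoffs gives −q + 6 = 6q + 2 ⇒ q = 4/7.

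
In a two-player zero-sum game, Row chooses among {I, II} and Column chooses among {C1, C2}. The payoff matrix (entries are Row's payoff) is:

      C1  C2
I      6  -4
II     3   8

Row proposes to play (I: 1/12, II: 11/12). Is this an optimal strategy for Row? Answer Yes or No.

No

Against C1 this mix gives (1/12)·6 + (11/12)·3 = 13/4.
Against C2 this mix gives (1/12)·(-4) + (11/12)·8 = 7.
Column will play C1, holding Row to 13/4. Shifting weight toward the row that does better against C1 would raise this floor (the equalizing mix achieves 4 against both C1 and C2), so the proposed strategy is not optimal.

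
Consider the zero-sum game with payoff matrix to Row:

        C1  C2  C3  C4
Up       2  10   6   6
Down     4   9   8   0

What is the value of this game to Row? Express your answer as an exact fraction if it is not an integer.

3

Row minima: Up → 2, Down → 0; maximin = 2.
Column maxima: C1 → 4, C2 → 10, C3 → 8, C4 → 6; minimax = 4.
2 ≠ 4, so there is no saddle point; optimal play is mixed.
C2 is strictly dominated by C1 (it gives Row strictly more in every row), so Column never plays it.
C3 is strictly dominated by C1 (it gives Row strictly more in every row), so Column never plays it.
On the remaining 2×2 (Up, Down vs C1, C4):
Let Row play Up with probability p. Expected payoff against C1: 2p + 4(1−p) = −2p + 4; against C4: 6p + 0(1−p) = 6p.
Setting these equal: −2p + 4 = 6p ⇒ −8p = -4 ⇒ p = 1/2, and the value is (-2)·(1/2) + 4 = 3.
For Column: with q = P(C1), equating Up's and Down's payoffs gives −4q + 6 = 4q ⇒ q = 3/4.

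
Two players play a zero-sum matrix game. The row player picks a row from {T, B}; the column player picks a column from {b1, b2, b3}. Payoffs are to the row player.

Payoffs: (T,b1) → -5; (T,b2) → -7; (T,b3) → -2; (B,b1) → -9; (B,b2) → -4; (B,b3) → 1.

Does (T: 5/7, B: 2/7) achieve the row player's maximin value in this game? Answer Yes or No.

Against b1 this mix gives (5/7)·(-5) + (2/7)·(-9) = -43/7.
Against b2 this mix gives (5/7)·(-7) + (2/7)·(-4) = -43/7.
Against b3 this mix gives (5/7)·(-2) + (2/7)·1 = -8/7.
All of the column player's active replies (b1, b2) yield -43/7, and no column does worse for the row player. The mix makes the column player indifferent and guarantees -43/7, so it is optimal.

Yes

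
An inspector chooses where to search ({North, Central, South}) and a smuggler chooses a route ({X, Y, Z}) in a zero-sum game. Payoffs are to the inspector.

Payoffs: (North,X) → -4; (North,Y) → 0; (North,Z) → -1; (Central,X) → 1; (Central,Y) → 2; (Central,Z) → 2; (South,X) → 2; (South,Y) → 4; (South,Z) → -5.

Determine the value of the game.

9/8

Row minima: North → -4, Central → 1, South → -5; maximin = 1.
Column maxima: X → 2, Y → 4, Z → 2; minimax = 2.
1 ≠ 2, so there is no saddle point; optimal play is mixed.
North is strictly dominated by Central, so the inspector never plays it.
Y is strictly dominated by X (it gives the inspector strictly more in every row), so the smuggler never plays it.
On the remaining 2×2 (Central, South vs X, Z):
Let the inspector play Central with probability p. Expected payoff against X: 1p + 2(1−p) = −p + 2; against Z: 2p + (-5)(1−p) = 7p − 5.
Setting these equal: −p + 2 = 7p − 5 ⇒ −8p = -7 ⇒ p = 7/8, and the value is (-1)·(7/8) + 2 = 9/8.
For the smuggler: with q = P(X), equating Central's and South's payoffs gives −q + 2 = 7q − 5 ⇒ q = 7/8.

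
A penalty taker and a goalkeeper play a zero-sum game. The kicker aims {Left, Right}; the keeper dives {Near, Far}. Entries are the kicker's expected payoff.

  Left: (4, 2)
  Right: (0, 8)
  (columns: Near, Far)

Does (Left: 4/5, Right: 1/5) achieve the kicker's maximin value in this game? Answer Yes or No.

Yes

Against Near this mix gives (4/5)·4 + (1/5)·0 = 16/5.
Against Far this mix gives (4/5)·2 + (1/5)·8 = 16/5.
All of the keeper's active replies (Near, Far) yield 16/5, and no column does worse for the kicker. The mix makes the keeper indifferent and guarantees 16/5, so it is optimal.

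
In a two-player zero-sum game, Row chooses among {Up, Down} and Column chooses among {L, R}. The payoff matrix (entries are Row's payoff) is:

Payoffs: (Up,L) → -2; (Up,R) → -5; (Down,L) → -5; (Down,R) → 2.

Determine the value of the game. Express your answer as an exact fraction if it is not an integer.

-29/10

Row minima: Up → -5, Down → -5; maximin = -5.
Column maxima: L → -2, R → 2; minimax = -2.
-5 ≠ -2, so there is no saddle point; optimal play is mixed.
Let Row play Up with probability p. Expected payoff against L: (-2)p + (-5)(1−p) = 3p − 5; against R: (-5)p + 2(1−p) = −7p + 2.
Setting these equal: 3p − 5 = −7p + 2 ⇒ 10p = 7 ⇒ p = 7/10, and the value is (3)·(7/10) − 5 = -29/10.
For Column: with q = P(L), equating Up's and Down's payoffs gives 3q − 5 = −7q + 2 ⇒ q = 7/10.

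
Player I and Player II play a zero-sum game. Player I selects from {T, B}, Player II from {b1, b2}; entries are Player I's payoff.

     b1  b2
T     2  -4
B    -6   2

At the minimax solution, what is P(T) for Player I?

Row minima: T → -4, B → -6; maximin = -4.
Column maxima: b1 → 2, b2 → 2; minimax = 2.
-4 ≠ 2, so there is no saddle point; optimal play is mixed.
Let Player I play T with probability p. Expected payoff against b1: 2p + (-6)(1−p) = 8p − 6; against b2: (-4)p + 2(1−p) = −6p + 2.
Setting these equal: 8p − 6 = −6p + 2 ⇒ 14p = 8 ⇒ p = 4/7, and the value is (8)·(4/7) − 6 = -10/7.
For Player II: with q = P(b1), equating T's and B's payoffs gives 6q − 4 = −8q + 2 ⇒ q = 3/7.

4/7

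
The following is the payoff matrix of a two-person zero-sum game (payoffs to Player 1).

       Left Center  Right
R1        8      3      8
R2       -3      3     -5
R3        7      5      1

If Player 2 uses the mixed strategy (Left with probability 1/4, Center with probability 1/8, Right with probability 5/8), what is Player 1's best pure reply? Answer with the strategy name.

Expected payoff of R1: (1/4)·8 + (1/8)·3 + (5/8)·8 = 59/8.
Expected payoff of R2: (1/4)·(-3) + (1/8)·3 + (5/8)·(-5) = -7/2.
Expected payoff of R3: (1/4)·7 + (1/8)·5 + (5/8)·1 = 3.
The largest is 59/8, so Player 1's best response is R1.

R1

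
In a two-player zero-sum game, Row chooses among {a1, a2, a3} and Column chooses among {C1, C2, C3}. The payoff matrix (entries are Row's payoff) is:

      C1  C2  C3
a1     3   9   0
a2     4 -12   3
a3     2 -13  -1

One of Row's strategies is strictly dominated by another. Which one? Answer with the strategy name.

a1 gives a strictly higher payoff than a3 against every column: 3 > 2, 9 > -13, 0 > -1.
So a3 is strictly dominated and Row never plays it.

a3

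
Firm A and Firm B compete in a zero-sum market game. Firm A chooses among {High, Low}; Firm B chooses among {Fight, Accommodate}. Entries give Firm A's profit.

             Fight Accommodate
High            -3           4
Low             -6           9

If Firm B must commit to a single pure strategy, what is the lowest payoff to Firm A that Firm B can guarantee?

-3

Column maxima: Fight → -3, Accommodate → 9.
The smallest of these is -3.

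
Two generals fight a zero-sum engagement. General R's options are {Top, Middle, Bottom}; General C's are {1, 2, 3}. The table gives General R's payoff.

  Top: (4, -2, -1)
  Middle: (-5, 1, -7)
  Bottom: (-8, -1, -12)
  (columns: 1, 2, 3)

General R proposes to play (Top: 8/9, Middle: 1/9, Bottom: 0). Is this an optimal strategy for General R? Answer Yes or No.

Against 1 this mix gives (8/9)·4 + (1/9)·(-5) = 3.
Against 2 this mix gives (8/9)·(-2) + (1/9)·1 = -5/3.
Against 3 this mix gives (8/9)·(-1) + (1/9)·(-7) = -5/3.
All of General C's active replies (2, 3) yield -5/3, and no column does worse for General R. The mix makes General C indifferent and guarantees -5/3, so it is optimal.

Yes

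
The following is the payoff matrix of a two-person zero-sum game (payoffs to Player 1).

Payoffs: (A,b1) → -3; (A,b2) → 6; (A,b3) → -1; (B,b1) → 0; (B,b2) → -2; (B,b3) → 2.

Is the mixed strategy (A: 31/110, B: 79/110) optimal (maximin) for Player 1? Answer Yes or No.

Against b1 this mix gives (31/110)·(-3) + (79/110)·0 = -93/110.
Against b2 this mix gives (31/110)·6 + (79/110)·(-2) = 14/55.
Against b3 this mix gives (31/110)·(-1) + (79/110)·2 = 127/110.
Player 2 will play b1, holding Player 1 to -93/110. Shifting weight toward the row that does better against b1 would raise this floor (the equalizing mix achieves -6/11 against both b1 and b2), so the proposed strategy is not optimal.

No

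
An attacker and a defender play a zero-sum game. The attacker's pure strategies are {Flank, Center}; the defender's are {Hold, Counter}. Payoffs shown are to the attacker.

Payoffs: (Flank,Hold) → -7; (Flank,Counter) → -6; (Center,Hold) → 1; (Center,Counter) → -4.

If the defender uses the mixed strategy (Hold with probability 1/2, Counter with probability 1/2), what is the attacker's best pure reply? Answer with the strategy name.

Expected payoff of Flank: (1/2)·(-7) + (1/2)·(-6) = -13/2.
Expected payoff of Center: (1/2)·1 + (1/2)·(-4) = -3/2.
The largest is -3/2, so the attacker's best response is Center.

Center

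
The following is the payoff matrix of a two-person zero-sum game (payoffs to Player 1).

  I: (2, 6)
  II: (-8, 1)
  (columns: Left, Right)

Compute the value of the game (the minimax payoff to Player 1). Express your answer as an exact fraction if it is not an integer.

Row minima: I → 2, II → -8; maximin = 2.
Column maxima: Left → 2, Right → 6; minimax = 2.
Since maximin = minimax = 2, there is a saddle point and the value is 2.

2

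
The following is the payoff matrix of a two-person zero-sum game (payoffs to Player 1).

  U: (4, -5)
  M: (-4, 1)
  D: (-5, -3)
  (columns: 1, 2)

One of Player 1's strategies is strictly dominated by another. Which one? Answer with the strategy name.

D

M gives a strictly higher payoff than D against every column: -4 > -5, 1 > -3.
So D is strictly dominated and Player 1 never plays it.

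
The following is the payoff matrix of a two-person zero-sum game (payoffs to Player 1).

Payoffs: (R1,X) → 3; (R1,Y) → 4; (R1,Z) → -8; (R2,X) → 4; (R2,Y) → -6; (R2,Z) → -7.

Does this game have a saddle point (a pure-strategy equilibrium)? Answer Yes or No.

Yes

Row minima: R1 → -8, R2 → -7; maximin = -7.
Column maxima: X → 4, Y → 4, Z → -7; minimax = -7.
maximin = minimax = -7, so a saddle point exists.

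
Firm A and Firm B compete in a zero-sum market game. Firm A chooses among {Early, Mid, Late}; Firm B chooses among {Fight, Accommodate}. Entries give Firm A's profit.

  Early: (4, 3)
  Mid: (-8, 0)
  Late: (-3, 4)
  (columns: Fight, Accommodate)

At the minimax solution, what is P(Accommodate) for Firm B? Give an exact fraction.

Row minima: Early → 3, Mid → -8, Late → -3; maximin = 3.
Column maxima: Fight → 4, Accommodate → 4; minimax = 4.
3 ≠ 4, so there is no saddle point; optimal play is mixed.
Mid is strictly dominated by Early, so Firm A never plays it.
On the remaining 2×2 (Early, Late vs Fight, Accommodate):
Let Firm A play Early with probability p. Expected payoff against Fight: 4p + (-3)(1−p) = 7p − 3; against Accommodate: 3p + 4(1−p) = −p + 4.
Setting these equal: 7p − 3 = −p + 4 ⇒ 8p = 7 ⇒ p = 7/8, and the value is (7)·(7/8) − 3 = 25/8.
For Firm B: with q = P(Fight), equating Early's and Late's payoffs gives q + 3 = −7q + 4 ⇒ q = 1/8.

7/8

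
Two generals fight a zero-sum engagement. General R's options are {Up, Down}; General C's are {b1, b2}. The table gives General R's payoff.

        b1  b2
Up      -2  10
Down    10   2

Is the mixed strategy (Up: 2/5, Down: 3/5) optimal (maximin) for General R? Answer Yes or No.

Yes

Against b1 this mix gives (2/5)·(-2) + (3/5)·10 = 26/5.
Against b2 this mix gives (2/5)·10 + (3/5)·2 = 26/5.
All of General C's active replies (b1, b2) yield 26/5, and no column does worse for General R. The mix makes General C indifferent and guarantees 26/5, so it is optimal.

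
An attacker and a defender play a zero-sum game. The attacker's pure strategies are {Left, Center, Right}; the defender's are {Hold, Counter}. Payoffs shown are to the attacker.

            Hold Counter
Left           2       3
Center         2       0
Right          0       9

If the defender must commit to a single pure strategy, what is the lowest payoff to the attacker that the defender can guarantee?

Column maxima: Hold → 2, Counter → 9.
The smallest of these is 2.

2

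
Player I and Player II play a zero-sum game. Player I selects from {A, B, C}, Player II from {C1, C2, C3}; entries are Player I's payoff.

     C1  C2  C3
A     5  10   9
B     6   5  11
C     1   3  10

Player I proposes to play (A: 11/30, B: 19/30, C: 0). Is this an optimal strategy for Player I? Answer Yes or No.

Against C1 this mix gives (11/30)·5 + (19/30)·6 = 169/30.
Against C2 this mix gives (11/30)·10 + (19/30)·5 = 41/6.
Against C3 this mix gives (11/30)·9 + (19/30)·11 = 154/15.
Player II will play C1, holding Player I to 169/30. Shifting weight toward the row that does better against C1 would raise this floor (the equalizing mix achieves 35/6 against both C1 and C2), so the proposed strategy is not optimal.

No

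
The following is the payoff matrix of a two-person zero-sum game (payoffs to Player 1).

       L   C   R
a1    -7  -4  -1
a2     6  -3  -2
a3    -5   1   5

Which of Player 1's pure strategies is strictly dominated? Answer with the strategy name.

a3 gives a strictly higher payoff than a1 against every column: -5 > -7, 1 > -4, 5 > -1.
So a1 is strictly dominated and Player 1 never plays it.

a1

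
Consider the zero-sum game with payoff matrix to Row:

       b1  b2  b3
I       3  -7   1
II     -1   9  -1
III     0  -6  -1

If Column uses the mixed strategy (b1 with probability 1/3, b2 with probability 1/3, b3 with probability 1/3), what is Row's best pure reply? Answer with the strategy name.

II

Expected payoff of I: (1/3)·3 + (1/3)·(-7) + (1/3)·1 = -1.
Expected payoff of II: (1/3)·(-1) + (1/3)·9 + (1/3)·(-1) = 7/3.
Expected payoff of III: (1/3)·0 + (1/3)·(-6) + (1/3)·(-1) = -7/3.
The largest is 7/3, so Row's best response is II.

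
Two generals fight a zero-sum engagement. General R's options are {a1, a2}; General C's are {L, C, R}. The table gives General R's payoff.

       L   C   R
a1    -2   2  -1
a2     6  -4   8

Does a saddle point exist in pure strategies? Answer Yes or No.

Row minima: a1 → -2, a2 → -4; maximin = -2.
Column maxima: L → 6, C → 2, R → 8; minimax = 2.
-2 ≠ 2, so no pure-strategy equilibrium exists.

No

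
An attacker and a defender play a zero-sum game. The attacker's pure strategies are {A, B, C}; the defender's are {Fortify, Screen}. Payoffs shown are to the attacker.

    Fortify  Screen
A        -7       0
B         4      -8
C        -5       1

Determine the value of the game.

Row minima: A → -7, B → -8, C → -5; maximin = -5.
Column maxima: Fortify → 4, Screen → 1; minimax = 1.
-5 ≠ 1, so there is no saddle point; optimal play is mixed.
A is strictly dominated by C, so the attacker never plays it.
On the remaining 2×2 (B, C vs Fortify, Screen):
Let the attacker play B with probability p. Expected payoff against Fortify: 4p + (-5)(1−p) = 9p − 5; against Screen: (-8)p + 1(1−p) = −9p + 1.
Setting these equal: 9p − 5 = −9p + 1 ⇒ 18p = 6 ⇒ p = 1/3, and the value is (9)·(1/3) − 5 = -2.
For the defender: with q = P(Fortify), equating B's and C's payoffs gives 12q − 8 = −6q + 1 ⇒ q = 1/2.

-2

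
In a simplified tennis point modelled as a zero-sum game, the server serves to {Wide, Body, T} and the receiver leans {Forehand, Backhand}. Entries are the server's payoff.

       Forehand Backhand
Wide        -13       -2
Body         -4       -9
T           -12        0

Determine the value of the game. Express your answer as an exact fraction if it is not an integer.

-108/17

Row minima: Wide → -13, Body → -9, T → -12; maximin = -9.
Column maxima: Forehand → -4, Backhand → 0; minimax = -4.
-9 ≠ -4, so there is no saddle point; optimal play is mixed.
Wide is strictly dominated by T, so the server never plays it.
On the remaining 2×2 (Body, T vs Forehand, Backhand):
Let the server play Body with probability p. Expected payoff against Forehand: (-4)p + (-12)(1−p) = 8p − 12; against Backhand: (-9)p + 0(1−p) = −9p.
Setting these equal: 8p − 12 = −9p ⇒ 17p = 12 ⇒ p = 12/17, and the value is (8)·(12/17) − 12 = -108/17.
For the receiver: with q = P(Forehand), equating Body's and T's payoffs gives 5q − 9 = −12q ⇒ q = 9/17.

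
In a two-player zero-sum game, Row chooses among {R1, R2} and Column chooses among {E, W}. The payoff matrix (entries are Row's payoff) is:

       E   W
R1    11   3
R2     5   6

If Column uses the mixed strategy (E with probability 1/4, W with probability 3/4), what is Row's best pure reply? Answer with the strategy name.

Expected payoff of R1: (1/4)·11 + (3/4)·3 = 5.
Expected payoff of R2: (1/4)·5 + (3/4)·6 = 23/4.
The largest is 23/4, so Row's best response is R2.

R2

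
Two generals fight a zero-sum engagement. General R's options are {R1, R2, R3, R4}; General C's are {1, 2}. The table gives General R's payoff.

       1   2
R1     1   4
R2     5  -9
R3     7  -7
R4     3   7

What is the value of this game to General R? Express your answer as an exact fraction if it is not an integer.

Row minima: R1 → 1, R2 → -9, R3 → -7, R4 → 3; maximin = 3.
Column maxima: 1 → 7, 2 → 7; minimax = 7.
3 ≠ 7, so there is no saddle point; optimal play is mixed.
R1 is strictly dominated by R4, so General R never plays it.
R2 is strictly dominated by R3, so General R never plays it.
On the remaining 2×2 (R3, R4 vs 1, 2):
Let General R play R3 with probability p. Expected payoff against 1: 7p + 3(1−p) = 4p + 3; against 2: (-7)p + 7(1−p) = −14p + 7.
Setting these equal: 4p + 3 = −14p + 7 ⇒ 18p = 4 ⇒ p = 2/9, and the value is (4)·(2/9) + 3 = 35/9.
For General C: with q = P(1), equating R3's and R4's payoffs gives 14q − 7 = −4q + 7 ⇒ q = 7/9.

35/9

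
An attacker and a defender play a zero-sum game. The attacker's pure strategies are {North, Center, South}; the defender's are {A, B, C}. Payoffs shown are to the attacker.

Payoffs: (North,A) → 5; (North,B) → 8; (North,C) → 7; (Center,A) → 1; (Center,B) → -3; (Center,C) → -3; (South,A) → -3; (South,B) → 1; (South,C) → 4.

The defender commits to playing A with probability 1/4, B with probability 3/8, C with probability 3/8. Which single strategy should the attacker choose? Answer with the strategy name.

North

Expected payoff of North: (1/4)·5 + (3/8)·8 + (3/8)·7 = 55/8.
Expected payoff of Center: (1/4)·1 + (3/8)·(-3) + (3/8)·(-3) = -2.
Expected payoff of South: (1/4)·(-3) + (3/8)·1 + (3/8)·4 = 9/8.
The largest is 55/8, so the attacker's best response is North.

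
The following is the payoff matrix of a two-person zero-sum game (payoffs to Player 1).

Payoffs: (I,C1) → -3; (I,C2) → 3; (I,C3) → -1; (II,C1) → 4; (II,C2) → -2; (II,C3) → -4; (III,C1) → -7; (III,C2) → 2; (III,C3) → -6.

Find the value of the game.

Row minima: I → -3, II → -4, III → -7; maximin = -3.
Column maxima: C1 → 4, C2 → 3, C3 → -1; minimax = -1.
-3 ≠ -1, so there is no saddle point; optimal play is mixed.
III is strictly dominated by I, so Player 1 never plays it.
C2 is strictly dominated by C3 (it gives Player 1 strictly more in every row), so Player 2 never plays it.
On the remaining 2×2 (I, II vs C1, C3):
Let Player 1 play I with probability p. Expected payoff against C1: (-3)p + 4(1−p) = −7p + 4; against C3: (-1)p + (-4)(1−p) = 3p − 4.
Setting these equal: −7p + 4 = 3p − 4 ⇒ −10p = -8 ⇒ p = 4/5, and the value is (-7)·(4/5) + 4 = -8/5.
For Player 2: with q = P(C1), equating I's and II's payoffs gives −2q − 1 = 8q − 4 ⇒ q = 3/10.

-8/5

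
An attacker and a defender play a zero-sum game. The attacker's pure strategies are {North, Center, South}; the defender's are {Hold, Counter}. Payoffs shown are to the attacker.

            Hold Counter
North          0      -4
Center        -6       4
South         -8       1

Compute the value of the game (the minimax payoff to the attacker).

-12/7

Row minima: North → -4, Center → -6, South → -8; maximin = -4.
Column maxima: Hold → 0, Counter → 4; minimax = 0.
-4 ≠ 0, so there is no saddle point; optimal play is mixed.
South is strictly dominated by Center, so the attacker never plays it.
On the remaining 2×2 (North, Center vs Hold, Counter):
Let the attacker play North with probability p. Expected payoff against Hold: 0p + (-6)(1−p) = 6p − 6; against Counter: (-4)p + 4(1−p) = −8p + 4.
Setting these equal: 6p − 6 = −8p + 4 ⇒ 14p = 10 ⇒ p = 5/7, and the value is (6)·(5/7) − 6 = -12/7.
For the defender: with q = P(Hold), equating North's and Center's payoffs gives 4q − 4 = −10q + 4 ⇒ q = 4/7.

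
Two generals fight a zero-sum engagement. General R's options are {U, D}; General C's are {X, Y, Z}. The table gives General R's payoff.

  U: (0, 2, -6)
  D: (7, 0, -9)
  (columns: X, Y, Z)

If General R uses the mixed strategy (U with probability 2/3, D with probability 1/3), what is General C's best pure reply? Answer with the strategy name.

Z

If General C plays X, General R's expected payoff is (2/3)·0 + (1/3)·7 = 7/3.
If General C plays Y, General R's expected payoff is (2/3)·2 + (1/3)·0 = 4/3.
If General C plays Z, General R's expected payoff is (2/3)·(-6) + (1/3)·(-9) = -7.
General C minimizes General R's payoff; the smallest is -7, so the best response is Z.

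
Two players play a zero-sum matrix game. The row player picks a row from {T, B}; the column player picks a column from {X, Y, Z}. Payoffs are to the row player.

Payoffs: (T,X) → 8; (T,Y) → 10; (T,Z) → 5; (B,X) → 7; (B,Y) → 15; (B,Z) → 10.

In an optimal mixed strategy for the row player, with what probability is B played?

1/2

Row minima: T → 5, B → 7; maximin = 7.
Column maxima: X → 8, Y → 15, Z → 10; minimax = 8.
7 ≠ 8, so there is no saddle point; optimal play is mixed.
Y is strictly dominated by X (it gives the row player strictly more in every row), so the column player never plays it.
On the remaining 2×2 (T, B vs X, Z):
Let the row player play T with probability p. Expected payoff against X: 8p + 7(1−p) = p + 7; against Z: 5p + 10(1−p) = −5p + 10.
Setting these equal: p + 7 = −5p + 10 ⇒ 6p = 3 ⇒ p = 1/2, and the value is (1)·(1/2) + 7 = 15/2.
For the column player: with q = P(X), equating T's and B's payoffs gives 3q + 5 = −3q + 10 ⇒ q = 5/6.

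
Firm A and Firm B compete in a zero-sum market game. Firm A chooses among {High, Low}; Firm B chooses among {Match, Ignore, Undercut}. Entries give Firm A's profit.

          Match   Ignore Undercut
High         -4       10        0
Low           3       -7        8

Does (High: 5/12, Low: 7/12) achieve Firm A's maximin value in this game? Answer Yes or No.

Against Match this mix gives (5/12)·(-4) + (7/12)·3 = 1/12.
Against Ignore this mix gives (5/12)·10 + (7/12)·(-7) = 1/12.
Against Undercut this mix gives (5/12)·0 + (7/12)·8 = 14/3.
All of Firm B's active replies (Match, Ignore) yield 1/12, and no column does worse for Firm A. The mix makes Firm B indifferent and guarantees 1/12, so it is optimal.

Yes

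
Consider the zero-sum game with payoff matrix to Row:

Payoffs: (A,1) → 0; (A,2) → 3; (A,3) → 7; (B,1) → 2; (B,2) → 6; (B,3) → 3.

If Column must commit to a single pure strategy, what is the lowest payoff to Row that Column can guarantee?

2

Column maxima: 1 → 2, 2 → 6, 3 → 7.
The smallest of these is 2.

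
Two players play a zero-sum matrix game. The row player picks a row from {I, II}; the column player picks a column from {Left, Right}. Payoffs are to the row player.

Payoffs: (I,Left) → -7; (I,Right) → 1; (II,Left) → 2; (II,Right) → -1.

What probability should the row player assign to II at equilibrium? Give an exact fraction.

Row minima: I → -7, II → -1; maximin = -1.
Column maxima: Left → 2, Right → 1; minimax = 1.
-1 ≠ 1, so there is no saddle point; optimal play is mixed.
Let the row player play I with probability p. Expected payoff against Left: (-7)p + 2(1−p) = −9p + 2; against Right: 1p + (-1)(1−p) = 2p − 1.
Setting these equal: −9p + 2 = 2p − 1 ⇒ −11p = -3 ⇒ p = 3/11, and the value is (-9)·(3/11) + 2 = -5/11.
For the column player: with q = P(Left), equating I's and II's payoffs gives −8q + 1 = 3q − 1 ⇒ q = 2/11.

8/11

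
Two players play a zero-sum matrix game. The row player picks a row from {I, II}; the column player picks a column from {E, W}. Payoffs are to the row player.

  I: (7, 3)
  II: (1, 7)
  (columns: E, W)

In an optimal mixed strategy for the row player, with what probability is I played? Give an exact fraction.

3/5

Row minima: I → 3, II → 1; maximin = 3.
Column maxima: E → 7, W → 7; minimax = 7.
3 ≠ 7, so there is no saddle point; optimal play is mixed.
Let the row player play I with probability p. Expected payoff against E: 7p + 1(1−p) = 6p + 1; against W: 3p + 7(1−p) = −4p + 7.
Setting these equal: 6p + 1 = −4p + 7 ⇒ 10p = 6 ⇒ p = 3/5, and the value is (6)·(3/5) + 1 = 23/5.
For the column player: with q = P(E), equating I's and II's payoffs gives 4q + 3 = −6q + 7 ⇒ q = 2/5.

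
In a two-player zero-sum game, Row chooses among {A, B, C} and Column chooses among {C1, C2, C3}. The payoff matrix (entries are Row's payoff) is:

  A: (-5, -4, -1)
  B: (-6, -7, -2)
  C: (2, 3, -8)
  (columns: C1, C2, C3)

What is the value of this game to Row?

Row minima: A → -5, B → -7, C → -8; maximin = -5.
Column maxima: C1 → 2, C2 → 3, C3 → -1; minimax = -1.
-5 ≠ -1, so there is no saddle point; optimal play is mixed.
B is strictly dominated by A, so Row never plays it.
With B eliminated, C2 is strictly dominated by C1 (it gives Row strictly more in every remaining row), so Column never plays it.
On the remaining 2×2 (A, C vs C1, C3):
Let Row play A with probability p. Expected payoff against C1: (-5)p + 2(1−p) = −7p + 2; against C3: (-1)p + (-8)(1−p) = 7p − 8.
Setting these equal: −7p + 2 = 7p − 8 ⇒ −14p = -10 ⇒ p = 5/7, and the value is (-7)·(5/7) + 2 = -3.
For Column: with q = P(C1), equating A's and C's payoffs gives −4q − 1 = 10q − 8 ⇒ q = 1/2.

-3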